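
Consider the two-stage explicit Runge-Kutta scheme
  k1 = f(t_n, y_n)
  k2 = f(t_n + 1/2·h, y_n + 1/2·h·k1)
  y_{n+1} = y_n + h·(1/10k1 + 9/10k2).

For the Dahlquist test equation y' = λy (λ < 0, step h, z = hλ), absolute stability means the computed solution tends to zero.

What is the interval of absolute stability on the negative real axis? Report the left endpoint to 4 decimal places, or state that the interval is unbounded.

(-2.2222, 0).

Test eqn y'=λy, z=hλ:
  k1=λy_n ⇒ h·k1=z·y_n;  k2=λ(1+1/2z)y_n ⇒ h·k2=z(1+1/2z)y_n
  y_{n+1}/y_n = 1 + 1/10z + 9/10z(1+1/2z) = 1 + z + 9/20z²
  so R(z) = 1 + z + 9/20z².

Solve |R(x)|<1 on ℝ⁻.
x=-0.34: |R|=0.7120
R=1: x+9/20x²=0 ⇒ x=−20/9=-2.2222; min R=1−1/(4·9/20)=0.4444>−1
Confirm numerically:
  x=-1.956: |R|=0.76567 <1
  x=-1.736: |R|=0.62016 <1
  x=-1.578: |R|=0.54254 <1
  x=-1.128: |R|=0.44457 <1
  x=-2.749: |R|=1.65165 >1
  x=-2.263: |R|=1.04153 >1
Stable set (-2.2222, 0).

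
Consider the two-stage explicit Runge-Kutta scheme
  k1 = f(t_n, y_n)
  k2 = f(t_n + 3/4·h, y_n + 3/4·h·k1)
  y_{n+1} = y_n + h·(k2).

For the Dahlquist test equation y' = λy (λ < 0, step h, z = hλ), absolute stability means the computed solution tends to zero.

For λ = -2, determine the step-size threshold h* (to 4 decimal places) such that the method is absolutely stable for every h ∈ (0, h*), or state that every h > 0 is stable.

Test eqn y'=λy, z=hλ:
  k1=λy_n ⇒ h·k1=z·y_n;  k2=λ(1+3/4z)y_n ⇒ h·k2=z(1+3/4z)y_n
  y_{n+1}/y_n = 1 + z(1+3/4z) = 1 + z + 3/4z²
  ⇒ R(z) = 1 + z + 3/4z².

Boundary: |R(x)|=1, x<0.
x=-0.98: |R|=0.7403
R=1: x+3/4x²=0 ⇒ x=−4/3=-1.3333; min R=1−1/(4·3/4)=0.6667>−1
Confirm numerically:
  x=-1.043: |R|=0.77289 <1
  x=-0.624: |R|=0.66803 <1
  x=-0.555: |R|=0.67602 <1
  x=-1.891: |R|=1.79091 >1
  x=-1.815: |R|=1.65567 >1
  x=-1.797: |R|=1.62491 >1
Stable set (-1.3333, 0).

(-1.3333,0); λ=-2 ⇒ h* = (4/3)/2 = 0.6667.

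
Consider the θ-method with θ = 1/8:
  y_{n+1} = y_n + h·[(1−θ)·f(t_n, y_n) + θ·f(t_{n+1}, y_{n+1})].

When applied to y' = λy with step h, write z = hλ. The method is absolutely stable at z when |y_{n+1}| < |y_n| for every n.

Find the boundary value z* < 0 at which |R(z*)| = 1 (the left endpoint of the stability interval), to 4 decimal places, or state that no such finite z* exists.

left endpoint -2.6667.

On y'=λy, z=hλ:
  y_{n+1} = y_n + z·[7/8·y_n + 1/8·y_{n+1}] ⇒ (1 − 1/8z)y_{n+1} = (1 + 7/8z)y_n
  R(z) = (1 + 7/8z)/(1 − 1/8z).

Find x<0 with |R(x)|<1.
x=-1.01: |R|=0.1032
R=−1: 1+7/8x = −1+1/8x ⇒ -3/4x=2 ⇒ x=2/(-3/4)=-2.6667
Confirm numerically:
  x=-2.308: |R|=0.79123 <1
  x=-2.135: |R|=0.68525 <1
  x=-2.013: |R|=0.60831 <1
  x=-1.792: |R|=0.46405 <1
  x=-3.200: |R|=1.28571 >1
  x=-2.845: |R|=1.09866 >1
So |R|<1 on (-2.6667, 0).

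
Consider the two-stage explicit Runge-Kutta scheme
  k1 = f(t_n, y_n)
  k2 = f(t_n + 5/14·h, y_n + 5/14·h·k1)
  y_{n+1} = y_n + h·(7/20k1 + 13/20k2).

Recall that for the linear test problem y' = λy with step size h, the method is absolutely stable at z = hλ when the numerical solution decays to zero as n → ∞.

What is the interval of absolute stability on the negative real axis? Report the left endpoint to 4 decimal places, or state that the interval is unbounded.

On y'=λy, z=hλ:
  k1=λy_n ⇒ h·k1=z·y_n;  k2=λ(1+5/14z)y_n ⇒ h·k2=z(1+5/14z)y_n
  y_{n+1}/y_n = 1 + 7/20z + 13/20z(1+5/14z) = 1 + z + 13/56z²
  Hence R(z) = 1 + z + 13/56z².

Need |R(x)|<1, x<0.
x=-0.54: |R|=0.5277
R=1: x+13/56x²=0 ⇒ x=−56/13=-4.3077; min R=1−1/(4·13/56)=-0.0769>−1
Confirm numerically:
  x=-4.281: |R|=0.97347 <1
  x=-3.856: |R|=0.59567 <1
  x=-3.202: |R|=0.17812 <1
  x=-2.531: |R|=0.04390 <1
  x=-4.796: |R|=1.54366 >1
  x=-4.402: |R|=1.09637 >1
Stable set (-4.3077, 0).

(-4.3077, 0).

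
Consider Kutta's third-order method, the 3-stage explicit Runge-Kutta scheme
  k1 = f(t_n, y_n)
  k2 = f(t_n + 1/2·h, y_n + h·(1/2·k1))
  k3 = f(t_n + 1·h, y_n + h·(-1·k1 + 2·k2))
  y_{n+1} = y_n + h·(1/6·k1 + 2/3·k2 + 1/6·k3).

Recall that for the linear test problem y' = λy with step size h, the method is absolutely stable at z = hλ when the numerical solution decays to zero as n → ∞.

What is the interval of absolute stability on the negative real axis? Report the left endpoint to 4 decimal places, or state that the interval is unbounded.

z∈(-2.5127,0).

Set f=λy, z=hλ:
  order 3, 3-stage ⇒ R(z)=1+z+z^2/2+z^3/6
  (e.g. R(-0.61)=0.53822, |R|=0.53822)

Solve |R(x)|<1 on ℝ⁻.
x=-0.61: |R|=0.5382
|R(-2.66)|=1.2590 |R(-2.04)|=0.3741 |R(-0.92)|=0.3734
Bisect:
  x_lo=-3.3998 |R|=3.1700  x_hi=-0.2407 |R|=0.7859
  mid=-1.82027 |R|=0.16878 →hi
  mid=-2.61004 |R|=1.16728 →lo
  mid=-2.21515 |R|=0.57329 →hi
  mid=-2.41260 |R|=0.84275 →hi
  mid=-2.51132 |R|=0.99765 →hi
  mid=-2.56068 |R|=1.08057 →lo
  mid=-2.53600 |R|=1.03864 →lo
  mid=-2.52366 |R|=1.01803 →lo
  mid=-2.51749 |R|=1.00781 →lo
  ...
  [-2.51286,-2.51267] ⇒ x*=-2.5127
Stable set (-2.5127, 0).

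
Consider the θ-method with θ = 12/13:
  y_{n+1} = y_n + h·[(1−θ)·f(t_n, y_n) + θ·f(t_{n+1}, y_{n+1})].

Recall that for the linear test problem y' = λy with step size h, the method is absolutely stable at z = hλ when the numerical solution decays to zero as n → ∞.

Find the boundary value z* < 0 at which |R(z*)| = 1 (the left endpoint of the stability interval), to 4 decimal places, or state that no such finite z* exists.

unbounded; (−∞, 0).

On y'=λy, z=hλ:
  y_{n+1} = y_n + z·[1/13·y_n + 12/13·y_{n+1}] ⇒ (1 − 12/13z)y_{n+1} = (1 + 1/13z)y_n
  Hence R(z) = (1 + 1/13z)/(1 − 12/13z).

Boundary: |R(x)|=1, x<0.
x=-0.52: |R|=0.6486
x=-2: |R|=0.2973
x=-10: |R|=0.0226
x=-100: |R|=0.0717
θ=12/13≥1/2 ⇒ |1+1/13x|<|1−12/13x| ∀x<0 ⇒ unbounded interval.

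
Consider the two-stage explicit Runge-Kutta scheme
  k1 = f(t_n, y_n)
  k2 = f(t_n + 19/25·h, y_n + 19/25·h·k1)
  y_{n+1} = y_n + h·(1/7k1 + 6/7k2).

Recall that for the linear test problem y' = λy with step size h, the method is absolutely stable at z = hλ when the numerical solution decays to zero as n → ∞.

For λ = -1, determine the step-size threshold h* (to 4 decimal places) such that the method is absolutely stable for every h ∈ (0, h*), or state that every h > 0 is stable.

(-1.5351,0); λ=-1 ⇒ h* = (175/114)/1 = 1.5351.

With y'=λy (z=hλ):
  k1=λy_n ⇒ h·k1=z·y_n;  k2=λ(1+19/25z)y_n ⇒ h·k2=z(1+19/25z)y_n
  y_{n+1}/y_n = 1 + 1/7z + 6/7z(1+19/25z) = 1 + z + 114/175z²
  ⇒ R(z) = 1 + z + 114/175z².

Solve |R(x)|<1 on ℝ⁻.
x=-1.55: |R|=1.0151
R=1: x+114/175x²=0 ⇒ x=−175/114=-1.5351; min R=1−1/(4·114/175)=0.6162>−1
Confirm numerically:
  x=-1.418: |R|=0.89184 <1
  x=-1.417: |R|=0.89100 <1
  x=-1.104: |R|=0.68997 <1
  x=-0.706: |R|=0.61870 <1
  x=-2.076: |R|=1.73151 >1
  x=-1.918: |R|=1.47843 >1
So |R|<1 on (-1.5351, 0).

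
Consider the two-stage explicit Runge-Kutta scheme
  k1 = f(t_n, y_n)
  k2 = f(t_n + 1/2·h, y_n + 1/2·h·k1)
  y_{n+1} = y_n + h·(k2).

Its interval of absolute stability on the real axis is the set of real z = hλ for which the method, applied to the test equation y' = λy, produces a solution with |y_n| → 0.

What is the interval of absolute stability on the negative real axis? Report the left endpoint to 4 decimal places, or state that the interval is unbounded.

With y'=λy (z=hλ):
  k1=λy_n ⇒ h·k1=z·y_n;  k2=λ(1+1/2z)y_n ⇒ h·k2=z(1+1/2z)y_n
  y_{n+1}/y_n = 1 + z(1+1/2z) = 1 + z + 1/2z²
  so R(z) = 1 + z + 1/2z².

Solve |R(x)|<1 on ℝ⁻.
x=-1.65: |R|=0.7112
R=1: x+1/2x²=0 ⇒ x=−2=-2.0000; min R=1−1/(4·1/2)=0.5000>−1
Confirm numerically:
  x=-1.002: |R|=0.50000 <1
  x=-0.968: |R|=0.50051 <1
  x=-0.947: |R|=0.50140 <1
  x=-2.526: |R|=1.66434 >1
  x=-2.416: |R|=1.50253 >1
So |R|<1 on (-2.0000, 0).

(-2.0000, 0).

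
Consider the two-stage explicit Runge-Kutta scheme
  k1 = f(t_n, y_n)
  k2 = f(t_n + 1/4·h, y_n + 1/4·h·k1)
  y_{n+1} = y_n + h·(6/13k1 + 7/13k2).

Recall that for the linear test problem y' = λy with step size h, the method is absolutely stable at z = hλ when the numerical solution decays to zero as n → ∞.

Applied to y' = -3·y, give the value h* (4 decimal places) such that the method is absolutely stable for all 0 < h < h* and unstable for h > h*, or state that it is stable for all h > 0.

(-7.4286,0); λ=-3 ⇒ h* = (52/7)/3 = 2.4762.

Set f=λy, z=hλ:
  k1=λy_n ⇒ h·k1=z·y_n;  k2=λ(1+1/4z)y_n ⇒ h·k2=z(1+1/4z)y_n
  y_{n+1}/y_n = 1 + 6/13z + 7/13z(1+1/4z) = 1 + z + 7/52z²
  ⇒ R(z) = 1 + z + 7/52z².

Find x<0 with |R(x)|<1.
x=-1.22: |R|=0.0196
R=1: x+7/52x²=0 ⇒ x=−52/7=-7.4286; min R=1−1/(4·7/52)=-0.8571>−1
Confirm numerically:
  x=-5.624: |R|=0.36620 <1
  x=-5.134: |R|=0.58581 <1
  x=-3.689: |R|=0.85706 <1
  x=-7.988: |R|=1.60156 >1
  x=-7.958: |R|=1.56716 >1
Interval (-7.4286, 0).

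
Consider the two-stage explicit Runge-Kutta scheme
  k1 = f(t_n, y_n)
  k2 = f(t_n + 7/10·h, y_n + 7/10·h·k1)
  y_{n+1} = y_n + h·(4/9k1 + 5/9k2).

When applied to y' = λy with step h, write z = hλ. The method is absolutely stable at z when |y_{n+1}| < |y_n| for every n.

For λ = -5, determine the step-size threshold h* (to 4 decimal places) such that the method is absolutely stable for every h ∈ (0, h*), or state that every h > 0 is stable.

On y'=λy, z=hλ:
  k1=λy_n ⇒ h·k1=z·y_n;  k2=λ(1+7/10z)y_n ⇒ h·k2=z(1+7/10z)y_n
  y_{n+1}/y_n = 1 + 4/9z + 5/9z(1+7/10z) = 1 + z + 7/18z²
  R(z) = 1 + z + 7/18z².

Solve |R(x)|<1 on ℝ⁻.
x=-1.44: |R|=0.3664
R=1: x+7/18x²=0 ⇒ x=−18/7=-2.5714; min R=1−1/(4·7/18)=0.3571>−1
Confirm numerically:
  x=-2.469: |R|=0.90165 <1
  x=-2.357: |R|=0.80345 <1
  x=-2.121: |R|=0.62847 <1
  x=-1.175: |R|=0.36191 <1
  x=-3.105: |R|=1.64429 >1
  x=-2.889: |R|=1.35679 >1
So |R|<1 on (-2.5714, 0).

(-2.5714,0); λ=-5 ⇒ h* = (18/7)/5 = 0.5143.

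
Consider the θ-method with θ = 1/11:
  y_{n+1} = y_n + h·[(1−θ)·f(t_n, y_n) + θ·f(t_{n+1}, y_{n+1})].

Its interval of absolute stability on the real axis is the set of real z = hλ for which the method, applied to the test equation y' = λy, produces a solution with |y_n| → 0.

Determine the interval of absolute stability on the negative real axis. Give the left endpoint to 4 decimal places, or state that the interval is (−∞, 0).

Test eqn y'=λy, z=hλ:
  y_{n+1} = y_n + z·[10/11·y_n + 1/11·y_{n+1}] ⇒ (1 − 1/11z)y_{n+1} = (1 + 10/11z)y_n
  Hence R(z) = (1 + 10/11z)/(1 − 1/11z).

Solve |R(x)|<1 on ℝ⁻.
x=-0.61: |R|=0.4220
R=−1: 1+10/11x = −1+1/11x ⇒ -9/11x=2 ⇒ x=2/(-9/11)=-2.4444
Confirm numerically:
  x=-1.968: |R|=0.66934 <1
  x=-1.788: |R|=0.53800 <1
  x=-1.536: |R|=0.34780 <1
  x=-1.155: |R|=0.04525 <1
  x=-3.024: |R|=1.37193 >1
  x=-2.917: |R|=1.30560 >1
  x=-2.533: |R|=1.05889 >1
Interval (-2.4444, 0).

(-2.4444, 0).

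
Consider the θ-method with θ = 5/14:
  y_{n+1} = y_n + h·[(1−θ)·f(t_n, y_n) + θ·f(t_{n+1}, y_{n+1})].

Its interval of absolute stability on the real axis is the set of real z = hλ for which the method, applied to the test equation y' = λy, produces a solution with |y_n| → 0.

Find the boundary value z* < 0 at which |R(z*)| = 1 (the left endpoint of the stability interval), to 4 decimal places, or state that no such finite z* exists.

left endpoint -7.0000.

On y'=λy, z=hλ:
  y_{n+1} = y_n + z·[9/14·y_n + 5/14·y_{n+1}] ⇒ (1 − 5/14z)y_{n+1} = (1 + 9/14z)y_n
  ⇒ R(z) = (1 + 9/14z)/(1 − 5/14z).

Solve |R(x)|<1 on ℝ⁻.
x=-1.15: |R|=0.1848
R=−1: 1+9/14x = −1+5/14x ⇒ -2/7x=2 ⇒ x=2/(-2/7)=-7.0000
Confirm numerically:
  x=-6.390: |R|=0.94690 <1
  x=-5.577: |R|=0.86410 <1
  x=-3.258: |R|=0.50584 <1
  x=-7.272: |R|=1.02160 >1
  x=-7.137: |R|=1.01103 >1
  x=-7.026: |R|=1.00212 >1
So |R|<1 on (-7.0000, 0).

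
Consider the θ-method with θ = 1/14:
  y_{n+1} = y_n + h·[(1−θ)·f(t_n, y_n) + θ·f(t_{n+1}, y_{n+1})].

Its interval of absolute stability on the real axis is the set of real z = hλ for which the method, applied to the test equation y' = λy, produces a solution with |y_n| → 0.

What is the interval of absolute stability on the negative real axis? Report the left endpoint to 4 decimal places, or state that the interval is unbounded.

Test eqn y'=λy, z=hλ:
  y_{n+1} = y_n + z·[13/14·y_n + 1/14·y_{n+1}] ⇒ (1 − 1/14z)y_{n+1} = (1 + 13/14z)y_n
  so R(z) = (1 + 13/14z)/(1 − 1/14z).

Boundary: |R(x)|=1, x<0.
x=-1.26: |R|=0.1560
R=−1: 1+13/14x = −1+1/14x ⇒ -6/7x=2 ⇒ x=2/(-6/7)=-2.3333
Confirm numerically:
  x=-2.240: |R|=0.93103 <1
  x=-1.983: |R|=0.73697 <1
  x=-1.847: |R|=0.63173 <1
  x=-2.655: |R|=1.23176 >1
  x=-2.533: |R|=1.14492 >1
  x=-2.465: |R|=1.09596 >1
Interval (-2.3333, 0).

(-2.3333, 0).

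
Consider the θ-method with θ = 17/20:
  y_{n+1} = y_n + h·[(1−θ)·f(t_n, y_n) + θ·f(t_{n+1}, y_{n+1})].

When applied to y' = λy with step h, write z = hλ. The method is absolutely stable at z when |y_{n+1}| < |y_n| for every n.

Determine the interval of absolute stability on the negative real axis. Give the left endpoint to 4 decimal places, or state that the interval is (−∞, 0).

Test eqn y'=λy, z=hλ:
  y_{n+1} = y_n + z·[3/20·y_n + 17/20·y_{n+1}] ⇒ (1 − 17/20z)y_{n+1} = (1 + 3/20z)y_n
  so R(z) = (1 + 3/20z)/(1 − 17/20z).

Find x<0 with |R(x)|<1.
x=-1.55: |R|=0.3312
x=-2: |R|=0.2593
x=-10: |R|=0.0526
x=-100: |R|=0.1628
θ=17/20≥1/2 ⇒ |1+3/20x|<|1−17/20x| ∀x<0 ⇒ interval (−∞,0).

interval (−∞, 0).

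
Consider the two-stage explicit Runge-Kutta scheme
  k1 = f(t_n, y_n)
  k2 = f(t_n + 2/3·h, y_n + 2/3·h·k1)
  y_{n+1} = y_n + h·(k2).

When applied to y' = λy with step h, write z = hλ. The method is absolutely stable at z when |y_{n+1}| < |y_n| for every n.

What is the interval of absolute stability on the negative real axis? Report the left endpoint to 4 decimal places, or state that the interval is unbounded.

z∈(-1.5000,0).

On y'=λy, z=hλ:
  k1=λy_n ⇒ h·k1=z·y_n;  k2=λ(1+2/3z)y_n ⇒ h·k2=z(1+2/3z)y_n
  y_{n+1}/y_n = 1 + z(1+2/3z) = 1 + z + 2/3z²
  so R(z) = 1 + z + 2/3z².

Boundary: |R(x)|=1, x<0.
x=-1.61: |R|=1.1181
R=1: x+2/3x²=0 ⇒ x=−3/2=-1.5000; min R=1−1/(4·2/3)=0.6250>−1
Confirm numerically:
  x=-1.120: |R|=0.71627 <1
  x=-0.705: |R|=0.62635 <1
  x=-0.631: |R|=0.63444 <1
  x=-1.981: |R|=1.63524 >1
  x=-1.978: |R|=1.63032 >1
  x=-1.875: |R|=1.46875 >1
Interval (-1.5000, 0).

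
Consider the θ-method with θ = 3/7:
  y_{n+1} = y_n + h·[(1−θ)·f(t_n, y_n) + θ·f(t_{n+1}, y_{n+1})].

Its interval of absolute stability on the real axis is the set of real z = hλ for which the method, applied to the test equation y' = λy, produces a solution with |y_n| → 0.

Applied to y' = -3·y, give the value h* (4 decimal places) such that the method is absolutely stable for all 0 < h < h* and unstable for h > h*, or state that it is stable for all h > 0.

(-14.0000,0); λ=-3 ⇒ h* = (14)/3 = 4.6667.

Set f=λy, z=hλ:
  y_{n+1} = y_n + z·[4/7·y_n + 3/7·y_{n+1}] ⇒ (1 − 3/7z)y_{n+1} = (1 + 4/7z)y_n
  Hence R(z) = (1 + 4/7z)/(1 − 3/7z).

Solve |R(x)|<1 on ℝ⁻.
x=-1.39: |R|=0.1289
R=−1: 1+4/7x = −1+3/7x ⇒ -1/7x=2 ⇒ x=2/(-1/7)=-14.0000
Confirm numerically:
  x=-13.411: |R|=0.98753 <1
  x=-11.463: |R|=0.93870 <1
  x=-10.887: |R|=0.92151 <1
  x=-8.723: |R|=0.84091 <1
  x=-14.398: |R|=1.00793 >1
  x=-14.154: |R|=1.00311 >1
Interval (-14.0000, 0).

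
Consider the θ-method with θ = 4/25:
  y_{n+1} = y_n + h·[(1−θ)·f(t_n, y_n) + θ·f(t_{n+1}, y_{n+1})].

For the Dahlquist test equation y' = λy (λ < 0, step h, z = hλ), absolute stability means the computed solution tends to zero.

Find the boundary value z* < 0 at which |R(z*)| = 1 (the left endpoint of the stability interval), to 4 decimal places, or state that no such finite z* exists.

left endpoint -2.9412.

On y'=λy, z=hλ:
  y_{n+1} = y_n + z·[21/25·y_n + 4/25·y_{n+1}] ⇒ (1 − 4/25z)y_{n+1} = (1 + 21/25z)y_n
  so R(z) = (1 + 21/25z)/(1 − 4/25z).

Solve |R(x)|<1 on ℝ⁻.
x=-0.89: |R|=0.2209
R=−1: 1+21/25x = −1+4/25x ⇒ -17/25x=2 ⇒ x=2/(-17/25)=-2.9412
Confirm numerically:
  x=-2.802: |R|=0.93466 <1
  x=-2.261: |R|=0.66035 <1
  x=-1.760: |R|=0.37328 <1
  x=-3.370: |R|=1.18945 >1
  x=-3.321: |R|=1.16866 >1
  x=-3.177: |R|=1.10632 >1
Interval (-2.9412, 0).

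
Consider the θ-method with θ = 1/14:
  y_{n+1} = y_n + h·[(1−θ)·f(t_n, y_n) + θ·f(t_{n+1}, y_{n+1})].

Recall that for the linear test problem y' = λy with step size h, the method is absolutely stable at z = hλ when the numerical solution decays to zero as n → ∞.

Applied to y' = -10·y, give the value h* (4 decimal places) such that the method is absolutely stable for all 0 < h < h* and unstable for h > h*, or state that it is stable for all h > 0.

(-2.3333,0); λ=-10 ⇒ h* = (7/3)/10 = 0.2333.

Set f=λy, z=hλ:
  y_{n+1} = y_n + z·[13/14·y_n + 1/14·y_{n+1}] ⇒ (1 − 1/14z)y_{n+1} = (1 + 13/14z)y_n
  so R(z) = (1 + 13/14z)/(1 − 1/14z).

Boundary: |R(x)|=1, x<0.
x=-1.73: |R|=0.5397
R=−1: 1+13/14x = −1+1/14x ⇒ -6/7x=2 ⇒ x=2/(-6/7)=-2.3333
Confirm numerically:
  x=-2.014: |R|=0.76071 <1
  x=-2.003: |R|=0.75230 <1
  x=-1.929: |R|=0.69540 <1
  x=-1.034: |R|=0.03712 <1
  x=-2.861: |R|=1.37554 >1
  x=-2.844: |R|=1.36381 >1
Stable set (-2.3333, 0).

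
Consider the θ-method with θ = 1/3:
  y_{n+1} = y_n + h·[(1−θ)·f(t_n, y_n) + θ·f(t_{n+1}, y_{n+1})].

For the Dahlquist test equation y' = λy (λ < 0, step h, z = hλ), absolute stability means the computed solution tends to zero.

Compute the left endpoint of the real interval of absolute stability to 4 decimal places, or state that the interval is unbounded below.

left endpoint -6.0000.

With y'=λy (z=hλ):
  y_{n+1} = y_n + z·[2/3·y_n + 1/3·y_{n+1}] ⇒ (1 − 1/3z)y_{n+1} = (1 + 2/3z)y_n
  so R(z) = (1 + 2/3z)/(1 − 1/3z).

Boundary: |R(x)|=1, x<0.
x=-1.63: |R|=0.0562
R=−1: 1+2/3x = −1+1/3x ⇒ -1/3x=2 ⇒ x=2/(-1/3)=-6.0000
Confirm numerically:
  x=-4.518: |R|=0.80287 <1
  x=-3.935: |R|=0.70224 <1
  x=-3.897: |R|=0.69508 <1
  x=-2.812: |R|=0.45148 <1
  x=-6.569: |R|=1.05946 >1
  x=-6.532: |R|=1.05581 >1
  x=-6.472: |R|=1.04983 >1
So |R|<1 on (-6.0000, 0).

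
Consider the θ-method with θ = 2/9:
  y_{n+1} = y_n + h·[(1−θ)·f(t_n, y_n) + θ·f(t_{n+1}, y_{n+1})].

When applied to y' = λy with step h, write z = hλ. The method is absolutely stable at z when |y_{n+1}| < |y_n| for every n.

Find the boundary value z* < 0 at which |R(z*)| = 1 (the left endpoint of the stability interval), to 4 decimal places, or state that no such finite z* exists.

z* = -3.6000.

On y'=λy, z=hλ:
  y_{n+1} = y_n + z·[7/9·y_n + 2/9·y_{n+1}] ⇒ (1 − 2/9z)y_{n+1} = (1 + 7/9z)y_n
  so R(z) = (1 + 7/9z)/(1 − 2/9z).

Need |R(x)|<1, x<0.
x=-0.74: |R|=0.3645
R=−1: 1+7/9x = −1+2/9x ⇒ -5/9x=2 ⇒ x=2/(-5/9)=-3.6000
Confirm numerically:
  x=-3.141: |R|=0.84982 <1
  x=-2.482: |R|=0.59968 <1
  x=-1.740: |R|=0.25481 <1
  x=-4.037: |R|=1.12797 >1
  x=-3.889: |R|=1.08612 >1
So |R|<1 on (-3.6000, 0).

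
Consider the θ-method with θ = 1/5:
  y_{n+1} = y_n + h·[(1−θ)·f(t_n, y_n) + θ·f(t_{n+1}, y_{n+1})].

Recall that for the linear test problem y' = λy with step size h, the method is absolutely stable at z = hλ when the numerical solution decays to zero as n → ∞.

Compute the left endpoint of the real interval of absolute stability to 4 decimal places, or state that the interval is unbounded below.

z* = -3.3333.

With y'=λy (z=hλ):
  y_{n+1} = y_n + z·[4/5·y_n + 1/5·y_{n+1}] ⇒ (1 − 1/5z)y_{n+1} = (1 + 4/5z)y_n
  Hence R(z) = (1 + 4/5z)/(1 − 1/5z).

Boundary: |R(x)|=1, x<0.
x=-1.26: |R|=0.0064
R=−1: 1+4/5x = −1+1/5x ⇒ -3/5x=2 ⇒ x=2/(-3/5)=-3.3333
Confirm numerically:
  x=-3.049: |R|=0.89402 <1
  x=-2.337: |R|=0.59261 <1
  x=-1.552: |R|=0.18437 <1
  x=-1.422: |R|=0.10713 <1
  x=-3.874: |R|=1.18278 >1
  x=-3.803: |R|=1.16006 >1
  x=-3.609: |R|=1.09606 >1
Interval (-3.3333, 0).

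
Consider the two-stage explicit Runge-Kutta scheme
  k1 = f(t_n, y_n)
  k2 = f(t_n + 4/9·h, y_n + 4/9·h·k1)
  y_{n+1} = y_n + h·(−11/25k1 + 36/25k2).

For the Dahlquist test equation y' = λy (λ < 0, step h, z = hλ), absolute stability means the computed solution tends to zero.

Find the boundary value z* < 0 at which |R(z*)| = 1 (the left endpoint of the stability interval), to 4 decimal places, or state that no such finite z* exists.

On y'=λy, z=hλ:
  k1=λy_n ⇒ h·k1=z·y_n;  k2=λ(1+4/9z)y_n ⇒ h·k2=z(1+4/9z)y_n
  y_{n+1}/y_n = 1 − 11/25z + 36/25z(1+4/9z) = 1 + z + 16/25z²
  ⇒ R(z) = 1 + z + 16/25z².

Need |R(x)|<1, x<0.
x=-0.99: |R|=0.6373
R=1: x+16/25x²=0 ⇒ x=−25/16=-1.5625; min R=1−1/(4·16/25)=0.6094>−1
Confirm numerically:
  x=-1.538: |R|=0.97588 <1
  x=-1.224: |R|=0.73483 <1
  x=-1.080: |R|=0.66650 <1
  x=-0.700: |R|=0.61360 <1
  x=-1.964: |R|=1.50467 >1
  x=-1.586: |R|=1.02385 >1
Stable set (-1.5625, 0).

z* = -1.5625.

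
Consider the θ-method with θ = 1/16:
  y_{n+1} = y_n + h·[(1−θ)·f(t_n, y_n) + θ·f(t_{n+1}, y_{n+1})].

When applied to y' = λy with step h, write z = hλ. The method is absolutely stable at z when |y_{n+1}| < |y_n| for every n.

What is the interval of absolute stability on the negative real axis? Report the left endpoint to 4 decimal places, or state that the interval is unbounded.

On y'=λy, z=hλ:
  y_{n+1} = y_n + z·[15/16·y_n + 1/16·y_{n+1}] ⇒ (1 − 1/16z)y_{n+1} = (1 + 15/16z)y_n
  Hence R(z) = (1 + 15/16z)/(1 − 1/16z).

Solve |R(x)|<1 on ℝ⁻.
x=-1.15: |R|=0.0729
R=−1: 1+15/16x = −1+1/16x ⇒ -7/8x=2 ⇒ x=2/(-7/8)=-2.2857
Confirm numerically:
  x=-1.868: |R|=0.67271 <1
  x=-1.477: |R|=0.35218 <1
  x=-1.015: |R|=0.04555 <1
  x=-2.775: |R|=1.36485 >1
  x=-2.477: |R|=1.14494 >1
Interval (-2.2857, 0).

z∈(-2.2857,0).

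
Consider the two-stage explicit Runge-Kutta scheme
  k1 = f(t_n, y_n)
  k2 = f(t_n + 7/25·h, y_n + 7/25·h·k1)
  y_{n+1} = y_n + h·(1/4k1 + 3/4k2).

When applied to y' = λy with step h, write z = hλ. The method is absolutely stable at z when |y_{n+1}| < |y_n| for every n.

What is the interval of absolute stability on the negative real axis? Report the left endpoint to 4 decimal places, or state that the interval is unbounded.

On y'=λy, z=hλ:
  k1=λy_n ⇒ h·k1=z·y_n;  k2=λ(1+7/25z)y_n ⇒ h·k2=z(1+7/25z)y_n
  y_{n+1}/y_n = 1 + 1/4z + 3/4z(1+7/25z) = 1 + z + 21/100z²
  ⇒ R(z) = 1 + z + 21/100z².

Boundary: |R(x)|=1, x<0.
x=-0.86: |R|=0.2953
R=1: x+21/100x²=0 ⇒ x=−100/21=-4.7619; min R=1−1/(4·21/100)=-0.1905>−1
Confirm numerically:
  x=-4.556: |R|=0.80300 <1
  x=-3.114: |R|=0.07763 <1
  x=-2.754: |R|=0.16125 <1
  x=-2.081: |R|=0.17158 <1
  x=-5.343: |R|=1.65201 >1
  x=-4.964: |R|=1.21067 >1
Stable set (-4.7619, 0).

(-4.7619, 0).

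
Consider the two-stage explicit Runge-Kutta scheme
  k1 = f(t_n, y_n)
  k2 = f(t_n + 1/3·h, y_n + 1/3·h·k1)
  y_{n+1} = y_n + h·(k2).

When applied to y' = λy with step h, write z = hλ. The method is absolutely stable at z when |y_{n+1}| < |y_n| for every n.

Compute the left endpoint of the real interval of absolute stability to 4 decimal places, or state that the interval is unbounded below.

left endpoint -3.0000.

On y'=λy, z=hλ:
  k1=λy_n ⇒ h·k1=z·y_n;  k2=λ(1+1/3z)y_n ⇒ h·k2=z(1+1/3z)y_n
  y_{n+1}/y_n = 1 + z(1+1/3z) = 1 + z + 1/3z²
  R(z) = 1 + z + 1/3z².

Boundary: |R(x)|=1, x<0.
x=-1.45: |R|=0.2508
R=1: x+1/3x²=0 ⇒ x=−3=-3.0000; min R=1−1/(4·1/3)=0.2500>−1
Confirm numerically:
  x=-2.939: |R|=0.94024 <1
  x=-2.715: |R|=0.74207 <1
  x=-2.337: |R|=0.48352 <1
  x=-3.578: |R|=1.68936 >1
  x=-3.379: |R|=1.42688 >1
So |R|<1 on (-3.0000, 0).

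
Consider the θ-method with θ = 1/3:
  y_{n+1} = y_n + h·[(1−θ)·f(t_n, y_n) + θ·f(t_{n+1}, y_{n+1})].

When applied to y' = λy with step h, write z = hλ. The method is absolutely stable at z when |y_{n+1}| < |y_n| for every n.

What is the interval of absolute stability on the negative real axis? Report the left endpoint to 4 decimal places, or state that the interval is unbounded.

Set f=λy, z=hλ:
  y_{n+1} = y_n + z·[2/3·y_n + 1/3·y_{n+1}] ⇒ (1 − 1/3z)y_{n+1} = (1 + 2/3z)y_n
  ⇒ R(z) = (1 + 2/3z)/(1 − 1/3z).

Boundary: |R(x)|=1, x<0.
x=-0.96: |R|=0.2727
R=−1: 1+2/3x = −1+1/3x ⇒ -1/3x=2 ⇒ x=2/(-1/3)=-6.0000
Confirm numerically:
  x=-5.428: |R|=0.93213 <1
  x=-5.202: |R|=0.90271 <1
  x=-4.352: |R|=0.77584 <1
  x=-3.796: |R|=0.67569 <1
  x=-6.410: |R|=1.04357 >1
  x=-6.331: |R|=1.03547 >1
Stable set (-6.0000, 0).

z∈(-6.0000,0).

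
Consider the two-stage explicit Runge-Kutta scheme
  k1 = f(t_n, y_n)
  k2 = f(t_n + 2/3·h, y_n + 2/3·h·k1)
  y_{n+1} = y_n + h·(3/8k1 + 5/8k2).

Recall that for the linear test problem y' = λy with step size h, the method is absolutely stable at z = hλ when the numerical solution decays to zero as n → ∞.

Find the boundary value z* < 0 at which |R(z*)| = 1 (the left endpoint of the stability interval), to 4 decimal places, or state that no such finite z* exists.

On y'=λy, z=hλ:
  k1=λy_n ⇒ h·k1=z·y_n;  k2=λ(1+2/3z)y_n ⇒ h·k2=z(1+2/3z)y_n
  y_{n+1}/y_n = 1 + 3/8z + 5/8z(1+2/3z) = 1 + z + 5/12z²
  ⇒ R(z) = 1 + z + 5/12z².

Need |R(x)|<1, x<0.
x=-0.5: |R|=0.6042
R=1: x+5/12x²=0 ⇒ x=−12/5=-2.4000; min R=1−1/(4·5/12)=0.4000>−1
Confirm numerically:
  x=-2.097: |R|=0.73525 <1
  x=-1.509: |R|=0.43978 <1
  x=-1.478: |R|=0.43220 <1
  x=-2.839: |R|=1.51930 >1
  x=-2.797: |R|=1.46267 >1
Stable set (-2.4000, 0).

z* = -2.4000.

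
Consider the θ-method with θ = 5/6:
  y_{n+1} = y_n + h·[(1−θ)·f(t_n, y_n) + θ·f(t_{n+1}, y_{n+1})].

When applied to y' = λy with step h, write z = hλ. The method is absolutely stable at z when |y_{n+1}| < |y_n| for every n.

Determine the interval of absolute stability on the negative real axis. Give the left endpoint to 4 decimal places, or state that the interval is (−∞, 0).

interval (−∞, 0).

Set f=λy, z=hλ:
  y_{n+1} = y_n + z·[1/6·y_n + 5/6·y_{n+1}] ⇒ (1 − 5/6z)y_{n+1} = (1 + 1/6z)y_n
  ⇒ R(z) = (1 + 1/6z)/(1 − 5/6z).

Boundary: |R(x)|=1, x<0.
x=-1.8: |R|=0.2800
x=-2: |R|=0.2500
x=-10: |R|=0.0714
x=-100: |R|=0.1858
θ=5/6≥1/2 ⇒ |1+1/6x|<|1−5/6x| ∀x<0 ⇒ interval (−∞,0).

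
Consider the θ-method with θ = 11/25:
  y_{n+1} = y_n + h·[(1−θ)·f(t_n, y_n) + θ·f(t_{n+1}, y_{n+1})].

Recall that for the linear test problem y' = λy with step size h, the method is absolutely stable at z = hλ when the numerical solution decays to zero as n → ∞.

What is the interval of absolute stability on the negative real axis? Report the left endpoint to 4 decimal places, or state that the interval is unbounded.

z∈(-16.6667,0).

With y'=λy (z=hλ):
  y_{n+1} = y_n + z·[14/25·y_n + 11/25·y_{n+1}] ⇒ (1 − 11/25z)y_{n+1} = (1 + 14/25z)y_n
  R(z) = (1 + 14/25z)/(1 − 11/25z).

Solve |R(x)|<1 on ℝ⁻.
x=-1.65: |R|=0.0440
R=−1: 1+14/25x = −1+11/25x ⇒ -3/25x=2 ⇒ x=2/(-3/25)=-16.6667
Confirm numerically:
  x=-11.545: |R|=0.89891 <1
  x=-11.519: |R|=0.89821 <1
  x=-10.457: |R|=0.86696 <1
  x=-7.582: |R|=0.74858 <1
  x=-16.927: |R|=1.00370 >1
  x=-16.869: |R|=1.00288 >1
Interval (-16.6667, 0).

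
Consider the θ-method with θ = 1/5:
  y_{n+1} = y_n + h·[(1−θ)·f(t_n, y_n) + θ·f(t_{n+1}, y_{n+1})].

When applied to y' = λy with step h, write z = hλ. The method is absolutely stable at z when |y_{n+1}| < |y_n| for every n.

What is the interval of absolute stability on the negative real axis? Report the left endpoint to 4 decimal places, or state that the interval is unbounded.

(-3.3333, 0).

Set f=λy, z=hλ:
  y_{n+1} = y_n + z·[4/5·y_n + 1/5·y_{n+1}] ⇒ (1 − 1/5z)y_{n+1} = (1 + 4/5z)y_n
  ⇒ R(z) = (1 + 4/5z)/(1 − 1/5z).

Find x<0 with |R(x)|<1.
x=-1.77: |R|=0.3072
R=−1: 1+4/5x = −1+1/5x ⇒ -3/5x=2 ⇒ x=2/(-3/5)=-3.3333
Confirm numerically:
  x=-3.283: |R|=0.98177 <1
  x=-3.170: |R|=0.94002 <1
  x=-3.084: |R|=0.90747 <1
  x=-1.769: |R|=0.30669 <1
  x=-3.854: |R|=1.17642 >1
  x=-3.365: |R|=1.01136 >1
So |R|<1 on (-3.3333, 0).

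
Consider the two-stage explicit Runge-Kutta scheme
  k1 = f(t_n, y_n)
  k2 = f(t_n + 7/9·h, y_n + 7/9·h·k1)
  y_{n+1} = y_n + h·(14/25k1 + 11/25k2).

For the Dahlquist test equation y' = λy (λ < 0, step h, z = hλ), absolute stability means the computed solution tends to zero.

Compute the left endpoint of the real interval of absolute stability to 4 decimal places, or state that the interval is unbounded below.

z* = -2.9221.

On y'=λy, z=hλ:
  k1=λy_n ⇒ h·k1=z·y_n;  k2=λ(1+7/9z)y_n ⇒ h·k2=z(1+7/9z)y_n
  y_{n+1}/y_n = 1 + 14/25z + 11/25z(1+7/9z) = 1 + z + 77/225z²
  R(z) = 1 + z + 77/225z².

Boundary: |R(x)|=1, x<0.
x=-1.36: |R|=0.2730
R=1: x+77/225x²=0 ⇒ x=−225/77=-2.9221; min R=1−1/(4·77/225)=0.2695>−1
Confirm numerically:
  x=-2.864: |R|=0.94308 <1
  x=-2.302: |R|=0.51151 <1
  x=-2.274: |R|=0.49566 <1
  x=-1.379: |R|=0.27178 <1
  x=-3.096: |R|=1.18427 >1
  x=-2.957: |R|=1.03534 >1
So |R|<1 on (-2.9221, 0).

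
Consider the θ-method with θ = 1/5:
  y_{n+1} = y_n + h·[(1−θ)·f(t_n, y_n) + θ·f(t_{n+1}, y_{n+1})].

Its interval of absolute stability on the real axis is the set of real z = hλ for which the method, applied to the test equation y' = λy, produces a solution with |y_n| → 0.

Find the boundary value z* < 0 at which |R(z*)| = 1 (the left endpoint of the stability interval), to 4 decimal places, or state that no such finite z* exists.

left endpoint -3.3333.

On y'=λy, z=hλ:
  y_{n+1} = y_n + z·[4/5·y_n + 1/5·y_{n+1}] ⇒ (1 − 1/5z)y_{n+1} = (1 + 4/5z)y_n
  Hence R(z) = (1 + 4/5z)/(1 − 1/5z).

Solve |R(x)|<1 on ℝ⁻.
x=-1.1: |R|=0.0984
R=−1: 1+4/5x = −1+1/5x ⇒ -3/5x=2 ⇒ x=2/(-3/5)=-3.3333
Confirm numerically:
  x=-1.876: |R|=0.36417 <1
  x=-1.787: |R|=0.31649 <1
  x=-1.561: |R|=0.18961 <1
  x=-1.548: |R|=0.18204 <1
  x=-3.706: |R|=1.12842 >1
  x=-3.691: |R|=1.12346 >1
Interval (-3.3333, 0).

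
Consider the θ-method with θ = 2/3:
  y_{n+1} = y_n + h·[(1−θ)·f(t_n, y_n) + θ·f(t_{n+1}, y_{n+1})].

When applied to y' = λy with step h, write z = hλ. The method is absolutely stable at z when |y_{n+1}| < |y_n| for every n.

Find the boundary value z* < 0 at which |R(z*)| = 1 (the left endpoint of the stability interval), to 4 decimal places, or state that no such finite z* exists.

(−∞, 0) — no finite endpoint.

On y'=λy, z=hλ:
  y_{n+1} = y_n + z·[1/3·y_n + 2/3·y_{n+1}] ⇒ (1 − 2/3z)y_{n+1} = (1 + 1/3z)y_n
  ⇒ R(z) = (1 + 1/3z)/(1 − 2/3z).

Boundary: |R(x)|=1, x<0.
x=-1.27: |R|=0.3123
x=-2: |R|=0.1429
x=-10: |R|=0.3043
x=-100: |R|=0.4778
θ=2/3≥1/2 ⇒ |1+1/3x|<|1−2/3x| ∀x<0 ⇒ interval (−∞,0).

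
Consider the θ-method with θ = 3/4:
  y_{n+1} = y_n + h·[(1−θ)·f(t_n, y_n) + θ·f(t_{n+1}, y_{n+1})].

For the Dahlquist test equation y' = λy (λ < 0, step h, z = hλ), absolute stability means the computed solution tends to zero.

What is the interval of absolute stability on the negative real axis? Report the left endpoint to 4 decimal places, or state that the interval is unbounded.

Test eqn y'=λy, z=hλ:
  y_{n+1} = y_n + z·[1/4·y_n + 3/4·y_{n+1}] ⇒ (1 − 3/4z)y_{n+1} = (1 + 1/4z)y_n
  R(z) = (1 + 1/4z)/(1 − 3/4z).

Boundary: |R(x)|=1, x<0.
x=-0.94: |R|=0.4487
x=-2: |R|=0.2000
x=-10: |R|=0.1765
x=-100: |R|=0.3158
θ=3/4≥1/2 ⇒ |1+1/4x|<|1−3/4x| ∀x<0 ⇒ unbounded interval.

(−∞, 0) — no finite endpoint.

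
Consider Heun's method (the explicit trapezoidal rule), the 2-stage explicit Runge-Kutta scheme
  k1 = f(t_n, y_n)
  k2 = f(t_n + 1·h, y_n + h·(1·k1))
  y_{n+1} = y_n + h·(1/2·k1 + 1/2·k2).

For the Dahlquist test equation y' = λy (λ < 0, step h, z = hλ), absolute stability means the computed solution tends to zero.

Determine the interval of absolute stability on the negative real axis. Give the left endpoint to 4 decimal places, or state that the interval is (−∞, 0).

(-2.0000, 0).

Set f=λy, z=hλ:
  order 2, 2-stage ⇒ R(z)=1+z+z^2/2
  (e.g. R(-0.78)=0.52420, |R|=0.52420)

Need |R(x)|<1, x<0.
x=-0.78: |R|=0.5242
|R(-2.37)|=1.4385 |R(-1.75)|=0.7812 |R(-1.21)|=0.5221
Bisect:
  x_lo=-2.6990 |R|=1.9433  x_hi=-0.3576 |R|=0.7064
  mid=-1.52828 |R|=0.63954 →hi
  mid=-2.11364 |R|=1.12010 →lo
  mid=-1.82096 |R|=0.83699 →hi
  mid=-1.96730 |R|=0.96783 →hi
  mid=-2.04047 |R|=1.04129 →lo
  mid=-2.00388 |R|=1.00389 →lo
  mid=-1.98559 |R|=0.98570 →hi
  mid=-1.99474 |R|=0.99475 →hi
  ...
  [-2.00003,-1.99988] ⇒ x*=-2.0000
Stable set (-2.0000, 0).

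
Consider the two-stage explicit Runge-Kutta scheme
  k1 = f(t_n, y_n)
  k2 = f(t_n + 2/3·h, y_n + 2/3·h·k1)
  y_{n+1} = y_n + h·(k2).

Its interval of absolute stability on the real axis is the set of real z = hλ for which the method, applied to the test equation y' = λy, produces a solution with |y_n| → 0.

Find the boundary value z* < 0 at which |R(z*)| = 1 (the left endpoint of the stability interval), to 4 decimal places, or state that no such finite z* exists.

left endpoint -1.5000.

With y'=λy (z=hλ):
  k1=λy_n ⇒ h·k1=z·y_n;  k2=λ(1+2/3z)y_n ⇒ h·k2=z(1+2/3z)y_n
  y_{n+1}/y_n = 1 + z(1+2/3z) = 1 + z + 2/3z²
  Hence R(z) = 1 + z + 2/3z².

Boundary: |R(x)|=1, x<0.
x=-0.52: |R|=0.6603
R=1: x+2/3x²=0 ⇒ x=−3/2=-1.5000; min R=1−1/(4·2/3)=0.6250>−1
Confirm numerically:
  x=-1.217: |R|=0.77039 <1
  x=-1.128: |R|=0.72026 <1
  x=-0.758: |R|=0.62504 <1
  x=-1.898: |R|=1.50360 >1
  x=-1.592: |R|=1.09764 >1
Stable set (-1.5000, 0).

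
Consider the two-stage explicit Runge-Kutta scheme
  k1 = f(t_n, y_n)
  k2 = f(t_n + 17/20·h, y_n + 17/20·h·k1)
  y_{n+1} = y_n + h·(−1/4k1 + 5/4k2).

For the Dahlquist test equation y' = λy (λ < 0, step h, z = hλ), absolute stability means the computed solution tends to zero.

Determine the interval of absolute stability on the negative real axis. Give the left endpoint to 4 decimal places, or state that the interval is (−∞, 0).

Test eqn y'=λy, z=hλ:
  k1=λy_n ⇒ h·k1=z·y_n;  k2=λ(1+17/20z)y_n ⇒ h·k2=z(1+17/20z)y_n
  y_{n+1}/y_n = 1 − 1/4z + 5/4z(1+17/20z) = 1 + z + 17/16z²
  ⇒ R(z) = 1 + z + 17/16z².

Solve |R(x)|<1 on ℝ⁻.
x=-1.6: |R|=2.1200
R=1: x+17/16x²=0 ⇒ x=−16/17=-0.9412; min R=1−1/(4·17/16)=0.7647>−1
Confirm numerically:
  x=-0.858: |R|=0.92417 <1
  x=-0.795: |R|=0.87653 <1
  x=-0.622: |R|=0.78906 <1
  x=-0.379: |R|=0.77362 <1
  x=-1.399: |R|=1.68053 >1
  x=-1.317: |R|=1.52589 >1
  x=-1.190: |R|=1.31461 >1
Interval (-0.9412, 0).

(-0.9412, 0).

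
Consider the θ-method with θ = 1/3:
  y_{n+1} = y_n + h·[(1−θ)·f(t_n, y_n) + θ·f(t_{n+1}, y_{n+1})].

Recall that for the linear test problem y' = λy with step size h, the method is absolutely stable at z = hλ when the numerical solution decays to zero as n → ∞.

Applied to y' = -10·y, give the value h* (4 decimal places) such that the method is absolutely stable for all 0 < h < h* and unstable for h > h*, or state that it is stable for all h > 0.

Test eqn y'=λy, z=hλ:
  y_{n+1} = y_n + z·[2/3·y_n + 1/3·y_{n+1}] ⇒ (1 − 1/3z)y_{n+1} = (1 + 2/3z)y_n
  R(z) = (1 + 2/3z)/(1 − 1/3z).

Need |R(x)|<1, x<0.
x=-1.5: |R|=0.0000
R=−1: 1+2/3x = −1+1/3x ⇒ -1/3x=2 ⇒ x=2/(-1/3)=-6.0000
Confirm numerically:
  x=-5.914: |R|=0.99035 <1
  x=-4.965: |R|=0.87006 <1
  x=-2.845: |R|=0.46022 <1
  x=-6.211: |R|=1.02291 >1
  x=-6.026: |R|=1.00288 >1
Interval (-6.0000, 0).

(-6.0000,0); λ=-10 ⇒ h* = (6)/10 = 0.6000.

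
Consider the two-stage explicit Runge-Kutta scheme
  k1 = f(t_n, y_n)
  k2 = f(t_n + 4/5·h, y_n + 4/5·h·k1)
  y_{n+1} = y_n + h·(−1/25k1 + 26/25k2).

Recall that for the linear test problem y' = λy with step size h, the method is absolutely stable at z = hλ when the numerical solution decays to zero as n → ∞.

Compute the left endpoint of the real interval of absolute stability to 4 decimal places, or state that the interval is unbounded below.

Test eqn y'=λy, z=hλ:
  k1=λy_n ⇒ h·k1=z·y_n;  k2=λ(1+4/5z)y_n ⇒ h·k2=z(1+4/5z)y_n
  y_{n+1}/y_n = 1 − 1/25z + 26/25z(1+4/5z) = 1 + z + 104/125z²
  R(z) = 1 + z + 104/125z².

Solve |R(x)|<1 on ℝ⁻.
x=-0.97: |R|=0.8128
R=1: x+104/125x²=0 ⇒ x=−125/104=-1.2019; min R=1−1/(4·104/125)=0.6995>−1
Confirm numerically:
  x=-1.157: |R|=0.95676 <1
  x=-1.025: |R|=0.84912 <1
  x=-0.712: |R|=0.70978 <1
  x=-0.520: |R|=0.70497 <1
  x=-1.799: |R|=1.89369 >1
  x=-1.332: |R|=1.14415 >1
Stable set (-1.2019, 0).

z* = -1.2019.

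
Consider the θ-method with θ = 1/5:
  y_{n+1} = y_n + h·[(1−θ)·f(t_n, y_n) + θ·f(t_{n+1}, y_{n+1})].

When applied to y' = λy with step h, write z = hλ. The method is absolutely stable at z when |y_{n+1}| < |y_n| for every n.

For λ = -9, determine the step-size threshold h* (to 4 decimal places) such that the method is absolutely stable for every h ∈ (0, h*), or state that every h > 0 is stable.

(-3.3333,0); λ=-9 ⇒ h* = (10/3)/9 = 0.3704.

On y'=λy, z=hλ:
  y_{n+1} = y_n + z·[4/5·y_n + 1/5·y_{n+1}] ⇒ (1 − 1/5z)y_{n+1} = (1 + 4/5z)y_n
  Hence R(z) = (1 + 4/5z)/(1 − 1/5z).

Find x<0 with |R(x)|<1.
x=-1.07: |R|=0.1186
R=−1: 1+4/5x = −1+1/5x ⇒ -3/5x=2 ⇒ x=2/(-3/5)=-3.3333
Confirm numerically:
  x=-2.995: |R|=0.87305 <1
  x=-2.878: |R|=0.82661 <1
  x=-1.827: |R|=0.33807 <1
  x=-3.462: |R|=1.04562 >1
  x=-3.385: |R|=1.01849 >1
Interval (-3.3333, 0).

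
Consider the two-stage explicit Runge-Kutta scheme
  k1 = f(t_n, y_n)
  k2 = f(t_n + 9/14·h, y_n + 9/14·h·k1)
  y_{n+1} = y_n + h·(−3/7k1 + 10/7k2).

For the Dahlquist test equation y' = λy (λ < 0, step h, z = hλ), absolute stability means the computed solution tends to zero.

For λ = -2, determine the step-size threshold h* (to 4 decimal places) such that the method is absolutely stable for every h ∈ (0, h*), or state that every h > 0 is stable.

(-1.0889,0); λ=-2 ⇒ h* = (49/45)/2 = 0.5444.

On y'=λy, z=hλ:
  k1=λy_n ⇒ h·k1=z·y_n;  k2=λ(1+9/14z)y_n ⇒ h·k2=z(1+9/14z)y_n
  y_{n+1}/y_n = 1 − 3/7z + 10/7z(1+9/14z) = 1 + z + 45/49z²
  so R(z) = 1 + z + 45/49z².

Find x<0 with |R(x)|<1.
x=-0.53: |R|=0.7280
R=1: x+45/49x²=0 ⇒ x=−49/45=-1.0889; min R=1−1/(4·45/49)=0.7278>−1
Confirm numerically:
  x=-1.016: |R|=0.93199 <1
  x=-0.897: |R|=0.84193 <1
  x=-0.827: |R|=0.80110 <1
  x=-0.713: |R|=0.75387 <1
  x=-1.627: |R|=1.80404 >1
  x=-1.456: |R|=1.49088 >1
So |R|<1 on (-1.0889, 0).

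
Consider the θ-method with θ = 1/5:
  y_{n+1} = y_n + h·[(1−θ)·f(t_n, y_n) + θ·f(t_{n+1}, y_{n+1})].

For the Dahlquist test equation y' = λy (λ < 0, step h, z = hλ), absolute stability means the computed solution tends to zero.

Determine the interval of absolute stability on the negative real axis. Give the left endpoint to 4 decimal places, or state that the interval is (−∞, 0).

Set f=λy, z=hλ:
  y_{n+1} = y_n + z·[4/5·y_n + 1/5·y_{n+1}] ⇒ (1 − 1/5z)y_{n+1} = (1 + 4/5z)y_n
  ⇒ R(z) = (1 + 4/5z)/(1 − 1/5z).

Need |R(x)|<1, x<0.
x=-1.32: |R|=0.0443
R=−1: 1+4/5x = −1+1/5x ⇒ -3/5x=2 ⇒ x=2/(-3/5)=-3.3333
Confirm numerically:
  x=-3.164: |R|=0.93778 <1
  x=-2.525: |R|=0.67774 <1
  x=-2.244: |R|=0.54887 <1
  x=-2.181: |R|=0.51859 <1
  x=-3.825: |R|=1.16714 >1
  x=-3.780: |R|=1.15262 >1
  x=-3.391: |R|=1.02062 >1
Stable set (-3.3333, 0).

z∈(-3.3333,0).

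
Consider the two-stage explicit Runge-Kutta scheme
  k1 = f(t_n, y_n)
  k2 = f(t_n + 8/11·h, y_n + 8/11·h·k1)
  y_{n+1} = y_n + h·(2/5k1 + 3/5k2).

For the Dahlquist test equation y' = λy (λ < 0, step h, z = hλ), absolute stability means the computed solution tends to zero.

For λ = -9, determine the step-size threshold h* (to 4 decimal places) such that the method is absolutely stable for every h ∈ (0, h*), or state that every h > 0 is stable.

With y'=λy (z=hλ):
  k1=λy_n ⇒ h·k1=z·y_n;  k2=λ(1+8/11z)y_n ⇒ h·k2=z(1+8/11z)y_n
  y_{n+1}/y_n = 1 + 2/5z + 3/5z(1+8/11z) = 1 + z + 24/55z²
  R(z) = 1 + z + 24/55z².

Need |R(x)|<1, x<0.
x=-0.74: |R|=0.4990
R=1: x+24/55x²=0 ⇒ x=−55/24=-2.2917; min R=1−1/(4·24/55)=0.4271>−1
Confirm numerically:
  x=-2.072: |R|=0.80139 <1
  x=-1.590: |R|=0.51317 <1
  x=-0.967: |R|=0.44104 <1
  x=-2.726: |R|=1.51665 >1
  x=-2.673: |R|=1.44479 >1
  x=-2.561: |R|=1.30099 >1
So |R|<1 on (-2.2917, 0).

(-2.2917,0); λ=-9 ⇒ h* = (55/24)/9 = 0.2546.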